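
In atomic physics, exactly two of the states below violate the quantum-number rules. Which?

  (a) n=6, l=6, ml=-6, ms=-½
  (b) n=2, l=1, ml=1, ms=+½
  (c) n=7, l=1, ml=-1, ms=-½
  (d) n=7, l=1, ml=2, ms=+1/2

(a) has l = 6 ≥ n = 6, violating 0 ≤ l ≤ n−1.
(d) has |ml| = 2 > l = 1, violating −l ≤ ml ≤ l.
The remaining sets (b), (c) satisfy all four rules.

(a) and (d)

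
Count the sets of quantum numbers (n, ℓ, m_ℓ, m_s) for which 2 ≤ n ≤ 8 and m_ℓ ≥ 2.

Work shell by shell — for each n, count the (ℓ, m_ℓ) pairs that satisfy m_ℓ ≥ 2:
n=3 → 1; n=4 → 3; n=5 → 6; n=6 → 10; n=7 → 15; n=8 → 21.
Orbitals: 1 + 3 + 6 + 10 + 15 + 21 = 56. Including both spin states (m_s = ±1/2) gives 2 × 56 = 112 states.

112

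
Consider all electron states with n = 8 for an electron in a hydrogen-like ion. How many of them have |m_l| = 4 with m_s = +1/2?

8

The n = 8 shell has l = 0 through 7; check each.
Per l-value: l=4 → 2; l=5 → 2; l=6 → 2; l=7 → 2.
Orbitals: 2 + 2 + 2 + 2 = 8. With m_s fixed to a single value there is one state per orbital, giving 8 states.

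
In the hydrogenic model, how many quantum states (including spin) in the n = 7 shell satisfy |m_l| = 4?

The n = 7 shell has l = 0 through 6; check each.
Orbitals with |m_l| = 4, by l: l=4 → 2; l=5 → 2; l=6 → 2.
Orbitals: 2 + 2 + 2 = 6. Each orbital carries two spin states, so 6 × 2 = 12 states.

12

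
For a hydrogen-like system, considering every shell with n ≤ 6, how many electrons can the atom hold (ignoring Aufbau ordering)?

182

Total orbitals = 1² + 2² + 3² + 4² + 5² + 6² = 91. Doubling for spin gives 182 electrons.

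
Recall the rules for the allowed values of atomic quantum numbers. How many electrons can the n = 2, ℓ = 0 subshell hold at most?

2

A subshell with ℓ = 0 has 2ℓ+1 = 1 orbital, each holding 2 electrons (spin ±1/2), so 1 × 2 = 2.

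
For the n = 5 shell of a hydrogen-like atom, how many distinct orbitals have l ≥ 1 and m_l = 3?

2

For n = 5, l ranges over 0 … 4.
Orbitals with l ≥ 1 and m_l = 3, by l: l=3 → 1; l=4 → 1.
Total orbitals: 1 + 1 = 2.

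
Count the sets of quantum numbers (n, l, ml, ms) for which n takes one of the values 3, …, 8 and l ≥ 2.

For each n in the range, tally the orbitals obeying l ≥ 2:
n=3 → 5; n=4 → 12; n=5 → 21; n=6 → 32; n=7 → 45; n=8 → 60.
Orbitals: 5 + 12 + 21 + 32 + 45 + 60 = 175. Including both spin states (ms = ±1/2) gives 2 × 175 = 350 states.

350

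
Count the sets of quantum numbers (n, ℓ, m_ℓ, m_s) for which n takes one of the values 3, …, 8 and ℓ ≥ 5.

148

Treat each shell separately and count matching orbitals:
n=6 → 11; n=7 → 24; n=8 → 39.
Orbitals: 11 + 24 + 39 = 74. Including both spin states (m_s = ±1/2) gives 2 × 74 = 148 states.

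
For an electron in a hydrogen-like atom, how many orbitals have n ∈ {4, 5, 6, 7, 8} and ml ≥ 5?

Go shell by shell, enumerating (l, ml) with ml ≥ 5:
n=6 → 1; n=7 → 3; n=8 → 6.
Total orbitals: 1 + 3 + 6 = 10.

10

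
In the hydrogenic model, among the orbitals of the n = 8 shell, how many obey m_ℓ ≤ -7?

1

With n = 8 the allowed ℓ are 0, 1, …, 7.
The (ℓ, m_ℓ) pairs meeting m_ℓ ≤ -7 give: ℓ=7 → 1.
Total orbitals: 1.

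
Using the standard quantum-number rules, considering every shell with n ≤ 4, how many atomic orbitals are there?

30

Total orbitals = 1² + 2² + 3² + 4² = 30.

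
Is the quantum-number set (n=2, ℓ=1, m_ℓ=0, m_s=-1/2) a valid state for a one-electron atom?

n = 2 is a positive integer. ℓ = 1 satisfies 0 ≤ ℓ ≤ n−1 = 1. m_ℓ = 0 lies in the range −ℓ … +ℓ (here −1 … 1). m_s = -1/2 is one of ±1/2.
All four constraints are satisfied.

Yes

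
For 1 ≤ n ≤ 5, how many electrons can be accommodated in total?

110

Total orbitals = 1² + 2² + 3² + 4² + 5² = 55. Doubling for spin gives 110 electrons.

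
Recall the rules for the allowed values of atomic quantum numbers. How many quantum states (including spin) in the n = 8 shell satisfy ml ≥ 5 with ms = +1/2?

Go through l = 0, …, 7 (the values permitted for n = 8).
Orbitals with ml ≥ 5, by l: l=5 → 1; l=6 → 2; l=7 → 3.
Orbitals: 1 + 2 + 3 = 6. With ms fixed to a single value there is one state per orbital, giving 6 states.

6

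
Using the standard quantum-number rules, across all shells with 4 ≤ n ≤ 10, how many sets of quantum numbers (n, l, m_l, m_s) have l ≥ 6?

300

Work shell by shell — for each n, count the (l, m_l) pairs that satisfy l ≥ 6:
n=7 → 13; n=8 → 28; n=9 → 45; n=10 → 64.
Orbitals: 13 + 28 + 45 + 64 = 150. Including both spin states (m_s = ±1/2) gives 2 × 150 = 300 states.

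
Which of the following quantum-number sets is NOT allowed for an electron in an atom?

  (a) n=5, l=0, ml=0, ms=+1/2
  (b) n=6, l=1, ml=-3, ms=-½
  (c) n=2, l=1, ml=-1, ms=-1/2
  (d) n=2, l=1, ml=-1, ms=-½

(b) has |ml| = 3 > l = 1, violating −l ≤ ml ≤ l.
The remaining sets (a), (c), (d) satisfy all four rules.

(b)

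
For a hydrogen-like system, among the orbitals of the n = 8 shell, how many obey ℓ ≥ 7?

For n = 8, ℓ ranges over 0 … 7.
Contributions: ℓ=7 → 15.
Total orbitals: 15.

15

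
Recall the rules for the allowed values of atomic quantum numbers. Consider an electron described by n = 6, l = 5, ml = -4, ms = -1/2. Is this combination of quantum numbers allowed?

n = 6 is a positive integer. l = 5 satisfies 0 ≤ l ≤ n−1 = 5. ml = -4 lies in the range −l … +l (here −5 … 5). ms = -1/2 is one of ±1/2.
All four constraints are satisfied.

Yes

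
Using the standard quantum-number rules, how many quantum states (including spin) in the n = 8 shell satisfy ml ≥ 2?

42

The n = 8 shell has l = 0 through 7; check each.
Contributions: l=2 → 1; l=3 → 2; l=4 → 3; l=5 → 4; l=6 → 5; l=7 → 6.
Orbitals: 1 + 2 + 3 + 4 + 5 + 6 = 21. Each orbital carries two spin states, so 21 × 2 = 42 states.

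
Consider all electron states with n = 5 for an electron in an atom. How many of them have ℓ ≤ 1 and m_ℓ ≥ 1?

2

The (ℓ, m_ℓ) pairs meeting ℓ ≤ 1 and m_ℓ ≥ 1 give: ℓ=1 → 1.
Orbitals: 1. Each orbital carries two spin states, so 1 × 2 = 2 states.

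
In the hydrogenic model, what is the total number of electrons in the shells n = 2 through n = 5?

Shell n has n² orbitals: 2²=4 + 3²=9 + 4²=16 + 5²=25 = 54 orbitals.
Two spin states per orbital: 2 × 54 = 108 electrons.

108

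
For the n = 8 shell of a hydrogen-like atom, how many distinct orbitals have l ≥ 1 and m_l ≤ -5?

6

With n = 8 the allowed l are 0, 1, …, 7.
Contributions: l=5 → 1; l=6 → 2; l=7 → 3.
Total orbitals: 1 + 2 + 3 = 6.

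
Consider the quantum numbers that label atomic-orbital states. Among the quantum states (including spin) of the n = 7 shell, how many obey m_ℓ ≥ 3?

The n = 7 shell has ℓ = 0 through 6; check each.
The (ℓ, m_ℓ) pairs meeting m_ℓ ≥ 3 give: ℓ=3 → 1; ℓ=4 → 2; ℓ=5 → 3; ℓ=6 → 4.
Orbitals: 1 + 2 + 3 + 4 = 10. Each orbital carries two spin states, so 10 × 2 = 20 states.

20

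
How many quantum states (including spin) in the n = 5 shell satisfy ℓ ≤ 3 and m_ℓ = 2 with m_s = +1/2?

The n = 5 shell has ℓ = 0 through 4; check each.
Per ℓ-value: ℓ=2 → 1; ℓ=3 → 1.
Orbitals: 1 + 1 = 2. With m_s fixed to a single value there is one state per orbital, giving 2 states.

2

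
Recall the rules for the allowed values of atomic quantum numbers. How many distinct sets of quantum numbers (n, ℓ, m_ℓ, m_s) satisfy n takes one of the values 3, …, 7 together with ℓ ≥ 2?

230

Treat each shell separately and count matching orbitals:
n=3 → 5; n=4 → 12; n=5 → 21; n=6 → 32; n=7 → 45.
Orbitals: 5 + 12 + 21 + 32 + 45 = 115. Including both spin states (m_s = ±1/2) gives 2 × 115 = 230 states.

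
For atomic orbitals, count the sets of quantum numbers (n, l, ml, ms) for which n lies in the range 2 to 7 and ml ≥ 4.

20

Work shell by shell — for each n, count the (l, ml) pairs that satisfy ml ≥ 4:
n=5 → 1; n=6 → 3; n=7 → 6.
Orbitals: 1 + 3 + 6 = 10. Including both spin states (ms = ±1/2) gives 2 × 10 = 20 states.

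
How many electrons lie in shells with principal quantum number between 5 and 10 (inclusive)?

Shell n has n² orbitals: 5²=25 + 6²=36 + 7²=49 + 8²=64 + 9²=81 + 10²=100 = 355 orbitals.
Two spin states per orbital: 2 × 355 = 710 electrons.

710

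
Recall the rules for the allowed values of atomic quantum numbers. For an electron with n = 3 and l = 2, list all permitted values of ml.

-2, -1, 0, 1, 2

ml takes every integer from −l to +l. With l = 2 that gives the 5 values -2, -1, 0, 1, 2.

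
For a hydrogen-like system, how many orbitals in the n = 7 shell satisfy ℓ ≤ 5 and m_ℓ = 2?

The (ℓ, m_ℓ) pairs meeting ℓ ≤ 5 and m_ℓ = 2 give: ℓ=2 → 1; ℓ=3 → 1; ℓ=4 → 1; ℓ=5 → 1.
Total orbitals: 1 + 1 + 1 + 1 = 4.

4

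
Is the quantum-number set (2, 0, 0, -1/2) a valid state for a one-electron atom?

Yes

n = 2 is a positive integer. l = 0 satisfies 0 ≤ l ≤ n−1 = 1. ml = 0 lies in the range −l … +l (here 0). ms = -1/2 is one of ±1/2.
All four constraints are satisfied.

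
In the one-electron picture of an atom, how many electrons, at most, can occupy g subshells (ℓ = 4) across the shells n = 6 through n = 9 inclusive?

A g subshell (ℓ = 4) exists for every n ≥ 5, so shells n = 6, 7, 8, 9 each contribute one — 4 subshells.
Since each g subshell holds 2(2·4+1) = 18 electrons, the total is 4 × 18 = 72.

72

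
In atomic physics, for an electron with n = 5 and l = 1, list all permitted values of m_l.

m_l takes every integer from −l to +l. With l = 1 that gives the 3 values -1, 0, 1.

-1, 0, 1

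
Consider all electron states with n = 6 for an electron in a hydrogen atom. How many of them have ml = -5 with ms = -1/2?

With n = 6 the allowed l are 0, 1, …, 5.
Contributions: l=5 → 1.
Orbitals: 1. With ms fixed to a single value there is one state per orbital, giving 1 state.

1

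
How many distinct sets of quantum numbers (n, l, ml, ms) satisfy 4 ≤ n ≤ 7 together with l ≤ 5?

226

Count contributing orbitals for each principal shell:
n=4 → 16; n=5 → 25; n=6 → 36; n=7 → 36.
Orbitals: 16 + 25 + 36 + 36 = 113. Including both spin states (ms = ±1/2) gives 2 × 113 = 226 states.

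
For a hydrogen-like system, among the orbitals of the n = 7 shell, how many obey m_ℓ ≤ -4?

6

Go through ℓ = 0, …, 6 (the values permitted for n = 7).
Contributions: ℓ=4 → 1; ℓ=5 → 2; ℓ=6 → 3.
Total orbitals: 1 + 2 + 3 = 6.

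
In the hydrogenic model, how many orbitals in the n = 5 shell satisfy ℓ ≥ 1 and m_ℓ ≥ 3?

Go through ℓ = 0, …, 4 (the values permitted for n = 5).
Orbitals with ℓ ≥ 1 and m_ℓ ≥ 3, by ℓ: ℓ=3 → 1; ℓ=4 → 2.
Total orbitals: 1 + 2 = 3.

3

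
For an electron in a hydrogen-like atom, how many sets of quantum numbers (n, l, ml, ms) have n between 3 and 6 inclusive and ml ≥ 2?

Go shell by shell, enumerating (l, ml) with ml ≥ 2:
n=3 → 1; n=4 → 3; n=5 → 6; n=6 → 10.
Orbitals: 1 + 3 + 6 + 10 = 20. Including both spin states (ms = ±1/2) gives 2 × 20 = 40 states.

40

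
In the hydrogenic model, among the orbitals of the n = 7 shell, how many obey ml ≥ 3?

With n = 7 the allowed l are 0, 1, …, 6.
The (l, ml) pairs meeting ml ≥ 3 give: l=3 → 1; l=4 → 2; l=5 → 3; l=6 → 4.
Total orbitals: 1 + 2 + 3 + 4 = 10.

10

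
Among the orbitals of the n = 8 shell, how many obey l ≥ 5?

39

With n = 8 the allowed l are 0, 1, …, 7.
Per l-value: l=5 → 11; l=6 → 13; l=7 → 15.
Total orbitals: 11 + 13 + 15 = 39.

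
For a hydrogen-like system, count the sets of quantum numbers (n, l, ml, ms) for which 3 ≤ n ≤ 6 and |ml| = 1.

56

Per-shell orbital counts meeting the constraint:
n=3 → 4; n=4 → 6; n=5 → 8; n=6 → 10.
Orbitals: 4 + 6 + 8 + 10 = 28. Including both spin states (ms = ±1/2) gives 2 × 28 = 56 states.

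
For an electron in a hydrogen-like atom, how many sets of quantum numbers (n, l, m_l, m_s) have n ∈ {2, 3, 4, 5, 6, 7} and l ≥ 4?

Work shell by shell — for each n, count the (l, m_l) pairs that satisfy l ≥ 4:
n=5 → 9; n=6 → 20; n=7 → 33.
Orbitals: 9 + 20 + 33 = 62. Including both spin states (m_s = ±1/2) gives 2 × 62 = 124 states.

124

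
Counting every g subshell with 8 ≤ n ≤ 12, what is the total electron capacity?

A g subshell (ℓ = 4) exists for every n ≥ 5, so shells n = 8, 9, 10, 11, 12 each contribute one — 5 subshells.
Since each g subshell holds 2(2·4+1) = 18 electrons, the total is 5 × 18 = 90.

90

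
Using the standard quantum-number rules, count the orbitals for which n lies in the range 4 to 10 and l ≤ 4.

166

Treat each shell separately and count matching orbitals:
n=4 → 16; n=5 → 25; n=6 → 25; n=7 → 25; n=8 → 25; n=9 → 25; n=10 → 25.
Total orbitals: 16 + 25 + 25 + 25 + 25 + 25 + 25 = 166.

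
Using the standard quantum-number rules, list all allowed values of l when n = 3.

0, 1, 2

l is an integer with 0 ≤ l ≤ n−1, so for n = 3: l = 0, 1, 2.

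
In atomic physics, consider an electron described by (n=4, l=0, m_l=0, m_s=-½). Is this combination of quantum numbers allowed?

Yes

n = 4 is a positive integer. l = 0 satisfies 0 ≤ l ≤ n−1 = 3. m_l = 0 lies in the range −l … +l (here 0). m_s = -1/2 is one of ±1/2.
All four constraints are satisfied.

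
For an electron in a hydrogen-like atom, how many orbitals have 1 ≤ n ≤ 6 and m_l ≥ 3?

10

Go shell by shell, enumerating (l, m_l) with m_l ≥ 3:
n=4 → 1; n=5 → 3; n=6 → 6.
Total orbitals: 1 + 3 + 6 = 10.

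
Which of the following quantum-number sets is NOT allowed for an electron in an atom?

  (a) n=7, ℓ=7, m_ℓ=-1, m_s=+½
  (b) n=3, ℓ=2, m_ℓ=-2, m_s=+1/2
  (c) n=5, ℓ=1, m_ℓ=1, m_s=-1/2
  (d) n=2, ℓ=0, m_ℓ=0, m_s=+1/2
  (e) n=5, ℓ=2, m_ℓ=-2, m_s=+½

(a)

(a) has ℓ = 7 ≥ n = 7, violating 0 ≤ ℓ ≤ n−1.
The remaining sets (b), (c), (d), (e) satisfy all four rules.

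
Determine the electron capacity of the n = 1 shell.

A shell holds 2n² electrons: 2 × 1² = 2 × 1 = 2.

2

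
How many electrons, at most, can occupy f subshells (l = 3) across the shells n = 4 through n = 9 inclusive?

84

An f subshell (l = 3) exists for every n ≥ 4, so shells n = 4, 5, 6, 7, 8, 9 each contribute one — 6 subshells.
Since each f subshell holds 2(2·3+1) = 14 electrons, the total is 6 × 14 = 84.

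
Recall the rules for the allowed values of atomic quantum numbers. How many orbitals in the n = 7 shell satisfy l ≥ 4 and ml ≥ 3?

For n = 7, l ranges over 0 … 6.
Per l-value: l=4 → 2; l=5 → 3; l=6 → 4.
Total orbitals: 2 + 3 + 4 = 9.

9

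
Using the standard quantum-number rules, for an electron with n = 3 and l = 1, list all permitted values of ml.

ml takes every integer from −l to +l. With l = 1 that gives the 3 values -1, 0, 1.

-1, 0, 1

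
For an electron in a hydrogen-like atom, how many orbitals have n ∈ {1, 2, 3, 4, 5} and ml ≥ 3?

Count contributing orbitals for each principal shell:
n=4 → 1; n=5 → 3.
Total orbitals: 1 + 3 = 4.

4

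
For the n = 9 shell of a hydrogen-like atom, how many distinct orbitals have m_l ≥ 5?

10

The (l, m_l) pairs meeting m_l ≥ 5 give: l=5 → 1; l=6 → 2; l=7 → 3; l=8 → 4.
Total orbitals: 1 + 2 + 3 + 4 = 10.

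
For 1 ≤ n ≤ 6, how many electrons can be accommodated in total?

182

Total orbitals = 1² + 2² + 3² + 4² + 5² + 6² = 91. Doubling for spin gives 182 electrons.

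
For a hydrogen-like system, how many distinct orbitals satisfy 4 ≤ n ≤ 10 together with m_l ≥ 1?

For each n in the range, tally the orbitals obeying m_l ≥ 1:
n=4 → 6; n=5 → 10; n=6 → 15; n=7 → 21; n=8 → 28; n=9 → 36; n=10 → 45.
Total orbitals: 6 + 10 + 15 + 21 + 28 + 36 + 45 = 161.

161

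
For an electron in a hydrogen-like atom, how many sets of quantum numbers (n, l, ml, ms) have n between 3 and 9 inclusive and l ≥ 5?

Count contributing orbitals for each principal shell:
n=6 → 11; n=7 → 24; n=8 → 39; n=9 → 56.
Orbitals: 11 + 24 + 39 + 56 = 130. Including both spin states (ms = ±1/2) gives 2 × 130 = 260 states.

260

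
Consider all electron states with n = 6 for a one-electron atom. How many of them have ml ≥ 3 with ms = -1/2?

For n = 6, l ranges over 0 … 5.
Orbitals with ml ≥ 3, by l: l=3 → 1; l=4 → 2; l=5 → 3.
Orbitals: 1 + 2 + 3 = 6. With ms fixed to a single value there is one state per orbital, giving 6 states.

6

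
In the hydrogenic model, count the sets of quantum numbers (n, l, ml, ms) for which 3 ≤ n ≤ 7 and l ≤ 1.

40

Count contributing orbitals for each principal shell:
n=3 → 4; n=4 → 4; n=5 → 4; n=6 → 4; n=7 → 4.
Orbitals: 4 + 4 + 4 + 4 + 4 = 20. Including both spin states (ms = ±1/2) gives 2 × 20 = 40 states.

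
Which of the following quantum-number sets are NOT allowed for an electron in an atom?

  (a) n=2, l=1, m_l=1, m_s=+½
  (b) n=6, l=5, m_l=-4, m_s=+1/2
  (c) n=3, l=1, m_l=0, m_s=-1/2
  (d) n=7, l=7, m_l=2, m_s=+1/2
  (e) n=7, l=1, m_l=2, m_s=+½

(d) and (e)

(d) has l = 7 ≥ n = 7, violating 0 ≤ l ≤ n−1.
(e) has |m_l| = 2 > l = 1, violating −l ≤ m_l ≤ l.
The remaining sets (a), (b), (c) satisfy all four rules.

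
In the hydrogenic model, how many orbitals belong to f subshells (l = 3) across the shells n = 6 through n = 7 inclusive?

An f subshell (l = 3) exists for every n ≥ 4, so shells n = 6, 7 each contribute one — 2 subshells.
Since each f subshell has 2·3+1 = 7 orbitals, the total is 2 × 7 = 14.

14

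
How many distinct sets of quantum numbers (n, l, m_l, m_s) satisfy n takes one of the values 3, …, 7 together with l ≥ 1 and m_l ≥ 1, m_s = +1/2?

55

Work shell by shell — for each n, count the (l, m_l) pairs that satisfy l ≥ 1 and m_l ≥ 1:
n=3 → 3; n=4 → 6; n=5 → 10; n=6 → 15; n=7 → 21.
Orbitals: 3 + 6 + 10 + 15 + 21 = 55. With m_s fixed to +1/2 there is one state per orbital, so 55 states.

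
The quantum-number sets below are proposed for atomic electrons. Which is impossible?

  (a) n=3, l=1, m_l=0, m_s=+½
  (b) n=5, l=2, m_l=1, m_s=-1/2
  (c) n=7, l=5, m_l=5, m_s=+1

(c) has m_s = +1, but an electron's spin must be ±1/2.
The remaining sets (a), (b) satisfy all four rules.

(c)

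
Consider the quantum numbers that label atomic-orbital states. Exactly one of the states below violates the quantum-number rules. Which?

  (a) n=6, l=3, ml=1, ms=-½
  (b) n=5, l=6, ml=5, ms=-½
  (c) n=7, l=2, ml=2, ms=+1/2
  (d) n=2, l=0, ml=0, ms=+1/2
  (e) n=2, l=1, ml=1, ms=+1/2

(b)

(b) has l = 6 ≥ n = 5, violating 0 ≤ l ≤ n−1.
The remaining sets (a), (c), (d), (e) satisfy all four rules.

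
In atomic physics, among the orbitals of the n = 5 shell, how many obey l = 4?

9

With n = 5 the allowed l are 0, 1, …, 4.
Contributions: l=4 → 9.
Total orbitals: 9.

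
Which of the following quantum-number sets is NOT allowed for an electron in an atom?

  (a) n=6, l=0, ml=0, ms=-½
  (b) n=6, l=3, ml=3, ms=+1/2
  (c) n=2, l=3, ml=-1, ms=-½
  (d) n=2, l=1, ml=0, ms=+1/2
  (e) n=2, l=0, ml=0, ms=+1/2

(c) has l = 3 ≥ n = 2, violating 0 ≤ l ≤ n−1.
The remaining sets (a), (b), (d), (e) satisfy all four rules.

(c)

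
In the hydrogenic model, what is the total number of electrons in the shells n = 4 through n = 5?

Shell n has n² orbitals: 4²=16 + 5²=25 = 41 orbitals.
Two spin states per orbital: 2 × 41 = 82 electrons.

82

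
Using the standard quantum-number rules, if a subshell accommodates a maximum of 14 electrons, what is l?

l = 3

2(2l+1) = 14 ⇒ 2l+1 = 7 ⇒ l = 3.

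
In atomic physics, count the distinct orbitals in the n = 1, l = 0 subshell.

A subshell has 2l+1 orbitals; with l = 0, that's 1.

1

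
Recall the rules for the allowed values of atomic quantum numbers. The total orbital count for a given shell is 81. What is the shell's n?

n² = 81 ⇒ n = 9.

n = 9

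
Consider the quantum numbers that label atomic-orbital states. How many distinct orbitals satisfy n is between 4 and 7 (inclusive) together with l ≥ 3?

Go shell by shell, enumerating (l, ml) with l ≥ 3:
n=4 → 7; n=5 → 16; n=6 → 27; n=7 → 40.
Total orbitals: 7 + 16 + 27 + 40 = 90.

90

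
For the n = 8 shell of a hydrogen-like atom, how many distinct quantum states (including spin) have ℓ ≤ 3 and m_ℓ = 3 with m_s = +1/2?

1

Orbitals with ℓ ≤ 3 and m_ℓ = 3, by ℓ: ℓ=3 → 1.
Orbitals: 1. With m_s fixed to a single value there is one state per orbital, giving 1 state.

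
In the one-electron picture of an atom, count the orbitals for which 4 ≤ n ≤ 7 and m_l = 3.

Treat each shell separately and count matching orbitals:
n=4 → 1; n=5 → 2; n=6 → 3; n=7 → 4.
Total orbitals: 1 + 2 + 3 + 4 = 10.

10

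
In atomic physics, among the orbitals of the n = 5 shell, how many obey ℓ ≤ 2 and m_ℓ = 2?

1

Orbitals with ℓ ≤ 2 and m_ℓ = 2, by ℓ: ℓ=2 → 1.
Total orbitals: 1.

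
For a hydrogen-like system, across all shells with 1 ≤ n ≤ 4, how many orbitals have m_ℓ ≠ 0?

20

Work shell by shell — for each n, count the (ℓ, m_ℓ) pairs that satisfy m_ℓ ≠ 0:
n=2 → 2; n=3 → 6; n=4 → 12.
Total orbitals: 2 + 6 + 12 = 20.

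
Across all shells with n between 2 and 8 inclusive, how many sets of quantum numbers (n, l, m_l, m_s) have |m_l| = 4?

40

Work shell by shell — for each n, count the (l, m_l) pairs that satisfy |m_l| = 4:
n=5 → 2; n=6 → 4; n=7 → 6; n=8 → 8.
Orbitals: 2 + 4 + 6 + 8 = 20. Including both spin states (m_s = ±1/2) gives 2 × 20 = 40 states.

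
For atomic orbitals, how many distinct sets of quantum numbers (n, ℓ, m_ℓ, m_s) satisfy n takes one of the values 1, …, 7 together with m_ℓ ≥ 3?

40

Work shell by shell — for each n, count the (ℓ, m_ℓ) pairs that satisfy m_ℓ ≥ 3:
n=4 → 1; n=5 → 3; n=6 → 6; n=7 → 10.
Orbitals: 1 + 3 + 6 + 10 = 20. Including both spin states (m_s = ±1/2) gives 2 × 20 = 40 states.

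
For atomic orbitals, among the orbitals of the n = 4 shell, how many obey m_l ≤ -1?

6

The (l, m_l) pairs meeting m_l ≤ -1 give: l=1 → 1; l=2 → 2; l=3 → 3.
Total orbitals: 1 + 2 + 3 = 6.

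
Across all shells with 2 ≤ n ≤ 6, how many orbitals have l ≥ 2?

70

Work shell by shell — for each n, count the (l, ml) pairs that satisfy l ≥ 2:
n=3 → 5; n=4 → 12; n=5 → 21; n=6 → 32.
Total orbitals: 5 + 12 + 21 + 32 = 70.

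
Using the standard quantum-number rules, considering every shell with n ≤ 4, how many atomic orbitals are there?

30

Total orbitals = 1² + 2² + 3² + 4² = 30.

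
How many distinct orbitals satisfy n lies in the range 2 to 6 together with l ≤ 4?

Treat each shell separately and count matching orbitals:
n=2 → 4; n=3 → 9; n=4 → 16; n=5 → 25; n=6 → 25.
Total orbitals: 4 + 9 + 16 + 25 + 25 = 79.

79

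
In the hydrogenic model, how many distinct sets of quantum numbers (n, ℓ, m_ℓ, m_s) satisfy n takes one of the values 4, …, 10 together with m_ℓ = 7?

Treat each shell separately and count matching orbitals:
n=8 → 1; n=9 → 2; n=10 → 3.
Orbitals: 1 + 2 + 3 = 6. Including both spin states (m_s = ±1/2) gives 2 × 6 = 12 states.

12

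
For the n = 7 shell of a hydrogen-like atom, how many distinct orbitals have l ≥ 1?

Contributions: l=1 → 3; l=2 → 5; l=3 → 7; l=4 → 9; l=5 → 11; l=6 → 13.
Total orbitals: 3 + 5 + 7 + 9 + 11 + 13 = 48.

48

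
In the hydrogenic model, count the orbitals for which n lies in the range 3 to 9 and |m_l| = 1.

Go shell by shell, enumerating (l, m_l) with |m_l| = 1:
n=3 → 4; n=4 → 6; n=5 → 8; n=6 → 10; n=7 → 12; n=8 → 14; n=9 → 16.
Total orbitals: 4 + 6 + 8 + 10 + 12 + 14 + 16 = 70.

70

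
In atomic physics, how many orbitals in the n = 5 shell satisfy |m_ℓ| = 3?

The (ℓ, m_ℓ) pairs meeting |m_ℓ| = 3 give: ℓ=3 → 2; ℓ=4 → 2.
Total orbitals: 2 + 2 = 4.

4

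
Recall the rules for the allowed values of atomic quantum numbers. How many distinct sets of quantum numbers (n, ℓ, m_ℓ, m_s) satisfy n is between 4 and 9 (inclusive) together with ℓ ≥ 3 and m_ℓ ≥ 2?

154

Treat each shell separately and count matching orbitals:
n=4 → 2; n=5 → 5; n=6 → 9; n=7 → 14; n=8 → 20; n=9 → 27.
Orbitals: 2 + 5 + 9 + 14 + 20 + 27 = 77. Including both spin states (m_s = ±1/2) gives 2 × 77 = 154 states.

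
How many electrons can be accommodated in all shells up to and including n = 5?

110

Total orbitals = 1² + 2² + 3² + 4² + 5² = 55. Doubling for spin gives 110 electrons.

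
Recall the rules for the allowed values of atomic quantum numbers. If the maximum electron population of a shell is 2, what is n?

n = 1

2n² = 2 ⇒ n² = 1 ⇒ n = 1.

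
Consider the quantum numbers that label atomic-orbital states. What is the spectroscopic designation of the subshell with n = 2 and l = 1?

l = 1 corresponds to the letter 'p', so the subshell is 2p.

2p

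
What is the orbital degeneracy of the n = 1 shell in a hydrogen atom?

The n = 1 shell contains n² = 1² = 1 orbital.

1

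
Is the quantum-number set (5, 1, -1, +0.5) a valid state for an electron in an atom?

Yes

n = 5 is a positive integer. l = 1 satisfies 0 ≤ l ≤ n−1 = 4. ml = -1 lies in the range −l … +l (here −1 … 1). ms = +1/2 is one of ±1/2.
All four constraints are satisfied.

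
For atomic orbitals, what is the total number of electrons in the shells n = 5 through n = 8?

Shell n has n² orbitals: 5²=25 + 6²=36 + 7²=49 + 8²=64 = 174 orbitals.
Two spin states per orbital: 2 × 174 = 348 electrons.

348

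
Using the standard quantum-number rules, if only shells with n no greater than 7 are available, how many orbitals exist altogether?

140

Total orbitals = 1² + 2² + 3² + 4² + 5² + 6² + 7² = 140.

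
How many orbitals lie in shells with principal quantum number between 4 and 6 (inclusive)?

77

Shell n has n² orbitals: 4²=16 + 5²=25 + 6²=36 = 77 orbitals.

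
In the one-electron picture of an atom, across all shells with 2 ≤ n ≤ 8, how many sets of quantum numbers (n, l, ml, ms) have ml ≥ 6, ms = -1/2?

Go shell by shell, enumerating (l, ml) with ml ≥ 6:
n=7 → 1; n=8 → 3.
Orbitals: 1 + 3 = 4. With ms fixed to -1/2 there is one state per orbital, so 4 states.

4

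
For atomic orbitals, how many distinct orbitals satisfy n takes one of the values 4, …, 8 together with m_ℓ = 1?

Go shell by shell, enumerating (ℓ, m_ℓ) with m_ℓ = 1:
n=4 → 3; n=5 → 4; n=6 → 5; n=7 → 6; n=8 → 7.
Total orbitals: 3 + 4 + 5 + 6 + 7 = 25.

25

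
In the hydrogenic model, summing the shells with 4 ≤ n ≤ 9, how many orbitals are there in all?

271

Shell n has n² orbitals: 4²=16 + 5²=25 + 6²=36 + 7²=49 + 8²=64 + 9²=81 = 271 orbitals.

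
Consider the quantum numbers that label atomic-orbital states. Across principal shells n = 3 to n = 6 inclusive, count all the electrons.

172

Shell n has n² orbitals: 3²=9 + 4²=16 + 5²=25 + 6²=36 = 86 orbitals.
Two spin states per orbital: 2 × 86 = 172 electrons.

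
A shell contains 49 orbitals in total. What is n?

n = 7

n² = 49 ⇒ n = 7.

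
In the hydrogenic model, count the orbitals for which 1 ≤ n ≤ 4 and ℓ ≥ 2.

Treat each shell separately and count matching orbitals:
n=3 → 5; n=4 → 12.
Total orbitals: 5 + 12 = 17.

17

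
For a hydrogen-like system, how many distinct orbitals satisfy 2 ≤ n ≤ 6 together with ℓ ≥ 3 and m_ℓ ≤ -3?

Per-shell orbital counts meeting the constraint:
n=4 → 1; n=5 → 3; n=6 → 6.
Total orbitals: 1 + 3 + 6 = 10.

10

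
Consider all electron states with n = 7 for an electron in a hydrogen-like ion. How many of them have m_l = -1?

Go through l = 0, …, 6 (the values permitted for n = 7).
Contributions: l=1 → 1; l=2 → 1; l=3 → 1; l=4 → 1; l=5 → 1; l=6 → 1.
Orbitals: 1 + 1 + 1 + 1 + 1 + 1 = 6. Each orbital carries two spin states, so 6 × 2 = 12 states.

12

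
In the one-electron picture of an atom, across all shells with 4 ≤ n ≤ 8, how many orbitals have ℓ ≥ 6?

41

Count contributing orbitals for each principal shell:
n=7 → 13; n=8 → 28.
Total orbitals: 13 + 28 = 41.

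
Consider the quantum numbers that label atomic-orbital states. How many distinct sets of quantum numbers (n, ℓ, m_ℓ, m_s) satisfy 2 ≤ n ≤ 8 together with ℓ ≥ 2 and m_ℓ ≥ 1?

154

Count contributing orbitals for each principal shell:
n=3 → 2; n=4 → 5; n=5 → 9; n=6 → 14; n=7 → 20; n=8 → 27.
Orbitals: 2 + 5 + 9 + 14 + 20 + 27 = 77. Including both spin states (m_s = ±1/2) gives 2 × 77 = 154 states.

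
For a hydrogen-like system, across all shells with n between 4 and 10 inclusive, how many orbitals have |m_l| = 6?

20

Work shell by shell — for each n, count the (l, m_l) pairs that satisfy |m_l| = 6:
n=7 → 2; n=8 → 4; n=9 → 6; n=10 → 8.
Total orbitals: 2 + 4 + 6 + 8 = 20.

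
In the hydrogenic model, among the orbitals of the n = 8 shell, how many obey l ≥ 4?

48

For n = 8, l ranges over 0 … 7.
The (l, m_l) pairs meeting l ≥ 4 give: l=4 → 9; l=5 → 11; l=6 → 13; l=7 → 15.
Total orbitals: 9 + 11 + 13 + 15 = 48.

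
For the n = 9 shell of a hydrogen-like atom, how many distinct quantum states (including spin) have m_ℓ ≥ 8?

For n = 9, ℓ ranges over 0 … 8.
Per ℓ-value: ℓ=8 → 1.
Orbitals: 1. Each orbital carries two spin states, so 1 × 2 = 2 states.

2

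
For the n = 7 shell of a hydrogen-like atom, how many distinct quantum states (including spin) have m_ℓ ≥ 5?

With n = 7 the allowed ℓ are 0, 1, …, 6.
Per ℓ-value: ℓ=5 → 1; ℓ=6 → 2.
Orbitals: 1 + 2 = 3. Each orbital carries two spin states, so 3 × 2 = 6 states.

6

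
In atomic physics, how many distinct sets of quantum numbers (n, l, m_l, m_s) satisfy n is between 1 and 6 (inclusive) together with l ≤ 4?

Go shell by shell, enumerating (l, m_l) with l ≤ 4:
n=1 → 1; n=2 → 4; n=3 → 9; n=4 → 16; n=5 → 25; n=6 → 25.
Orbitals: 1 + 4 + 9 + 16 + 25 + 25 = 80. Including both spin states (m_s = ±1/2) gives 2 × 80 = 160 states.

160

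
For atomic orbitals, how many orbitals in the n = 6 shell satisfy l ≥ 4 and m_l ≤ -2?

Orbitals with l ≥ 4 and m_l ≤ -2, by l: l=4 → 3; l=5 → 4.
Total orbitals: 3 + 4 = 7.

7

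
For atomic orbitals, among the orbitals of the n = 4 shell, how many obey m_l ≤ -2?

With n = 4 the allowed l are 0, 1, …, 3.
Orbitals with m_l ≤ -2, by l: l=2 → 1; l=3 → 2.
Total orbitals: 1 + 2 = 3.

3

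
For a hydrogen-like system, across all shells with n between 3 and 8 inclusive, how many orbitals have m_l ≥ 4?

20

For each n in the range, tally the orbitals obeying m_l ≥ 4:
n=5 → 1; n=6 → 3; n=7 → 6; n=8 → 10.
Total orbitals: 1 + 3 + 6 + 10 = 20.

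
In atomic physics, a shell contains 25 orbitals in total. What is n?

n = 5

n² = 25 ⇒ n = 5.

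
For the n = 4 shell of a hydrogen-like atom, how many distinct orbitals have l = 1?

With n = 4 the allowed l are 0, 1, …, 3.
Orbitals with l = 1, by l: l=1 → 3.
Total orbitals: 3.

3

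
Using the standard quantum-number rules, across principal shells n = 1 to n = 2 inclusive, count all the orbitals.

5

Shell n has n² orbitals: 1²=1 + 2²=4 = 5 orbitals.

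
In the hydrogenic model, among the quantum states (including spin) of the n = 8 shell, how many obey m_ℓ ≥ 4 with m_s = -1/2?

Per ℓ-value: ℓ=4 → 1; ℓ=5 → 2; ℓ=6 → 3; ℓ=7 → 4.
Orbitals: 1 + 2 + 3 + 4 = 10. With m_s fixed to a single value there is one state per orbital, giving 10 states.

10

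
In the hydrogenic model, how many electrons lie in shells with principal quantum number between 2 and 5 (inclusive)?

108

Shell n has n² orbitals: 2²=4 + 3²=9 + 4²=16 + 5²=25 = 54 orbitals.
Two spin states per orbital: 2 × 54 = 108 electrons.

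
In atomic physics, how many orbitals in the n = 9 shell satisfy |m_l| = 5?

8

The n = 9 shell has l = 0 through 8; check each.
Orbitals with |m_l| = 5, by l: l=5 → 2; l=6 → 2; l=7 → 2; l=8 → 2.
Total orbitals: 2 + 2 + 2 + 2 = 8.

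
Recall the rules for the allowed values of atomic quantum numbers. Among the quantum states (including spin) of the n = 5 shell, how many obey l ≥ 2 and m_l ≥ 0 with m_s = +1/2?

The n = 5 shell has l = 0 through 4; check each.
Orbitals with l ≥ 2 and m_l ≥ 0, by l: l=2 → 3; l=3 → 4; l=4 → 5.
Orbitals: 3 + 4 + 5 = 12. With m_s fixed to a single value there is one state per orbital, giving 12 states.

12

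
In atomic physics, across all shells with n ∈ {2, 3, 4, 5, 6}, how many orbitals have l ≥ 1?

Go shell by shell, enumerating (l, ml) with l ≥ 1:
n=2 → 3; n=3 → 8; n=4 → 15; n=5 → 24; n=6 → 35.
Total orbitals: 3 + 8 + 15 + 24 + 35 = 85.

85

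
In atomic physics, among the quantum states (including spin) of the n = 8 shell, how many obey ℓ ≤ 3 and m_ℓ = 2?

With n = 8 the allowed ℓ are 0, 1, …, 7.
Orbitals with ℓ ≤ 3 and m_ℓ = 2, by ℓ: ℓ=2 → 1; ℓ=3 → 1.
Orbitals: 1 + 1 = 2. Each orbital carries two spin states, so 2 × 2 = 4 states.

4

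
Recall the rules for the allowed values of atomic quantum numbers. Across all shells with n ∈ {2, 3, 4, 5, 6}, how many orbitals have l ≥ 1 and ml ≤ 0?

Treat each shell separately and count matching orbitals:
n=2 → 2; n=3 → 5; n=4 → 9; n=5 → 14; n=6 → 20.
Total orbitals: 2 + 5 + 9 + 14 + 20 = 50.

50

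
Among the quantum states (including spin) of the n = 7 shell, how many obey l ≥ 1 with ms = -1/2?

48

Per l-value: l=1 → 3; l=2 → 5; l=3 → 7; l=4 → 9; l=5 → 11; l=6 → 13.
Orbitals: 3 + 5 + 7 + 9 + 11 + 13 = 48. With ms fixed to a single value there is one state per orbital, giving 48 states.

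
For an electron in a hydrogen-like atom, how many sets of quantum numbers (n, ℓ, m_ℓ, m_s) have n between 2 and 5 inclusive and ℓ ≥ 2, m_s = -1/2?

Treat each shell separately and count matching orbitals:
n=3 → 5; n=4 → 12; n=5 → 21.
Orbitals: 5 + 12 + 21 = 38. With m_s fixed to -1/2 there is one state per orbital, so 38 states.

38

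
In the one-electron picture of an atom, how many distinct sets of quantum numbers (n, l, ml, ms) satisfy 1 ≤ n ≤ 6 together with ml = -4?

Go shell by shell, enumerating (l, ml) with ml = -4:
n=5 → 1; n=6 → 2.
Orbitals: 1 + 2 = 3. Including both spin states (ms = ±1/2) gives 2 × 3 = 6 states.

6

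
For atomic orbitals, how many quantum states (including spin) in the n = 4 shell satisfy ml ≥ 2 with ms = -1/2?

3

With n = 4 the allowed l are 0, 1, …, 3.
Per l-value: l=2 → 1; l=3 → 2.
Orbitals: 1 + 2 = 3. With ms fixed to a single value there is one state per orbital, giving 3 states.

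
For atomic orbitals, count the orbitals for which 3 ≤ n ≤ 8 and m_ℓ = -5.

Work shell by shell — for each n, count the (ℓ, m_ℓ) pairs that satisfy m_ℓ = -5:
n=6 → 1; n=7 → 2; n=8 → 3.
Total orbitals: 1 + 2 + 3 = 6.

6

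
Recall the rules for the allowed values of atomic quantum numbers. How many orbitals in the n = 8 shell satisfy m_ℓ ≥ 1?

The (ℓ, m_ℓ) pairs meeting m_ℓ ≥ 1 give: ℓ=1 → 1; ℓ=2 → 2; ℓ=3 → 3; ℓ=4 → 4; ℓ=5 → 5; ℓ=6 → 6; ℓ=7 → 7.
Total orbitals: 1 + 2 + 3 + 4 + 5 + 6 + 7 = 28.

28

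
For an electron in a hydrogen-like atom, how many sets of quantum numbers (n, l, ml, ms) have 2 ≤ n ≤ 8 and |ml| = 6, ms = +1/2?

6

Treat each shell separately and count matching orbitals:
n=7 → 2; n=8 → 4.
Orbitals: 2 + 4 = 6. With ms fixed to +1/2 there is one state per orbital, so 6 states.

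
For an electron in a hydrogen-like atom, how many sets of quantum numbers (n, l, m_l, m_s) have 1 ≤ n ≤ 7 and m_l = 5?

For each n in the range, tally the orbitals obeying m_l = 5:
n=6 → 1; n=7 → 2.
Orbitals: 1 + 2 = 3. Including both spin states (m_s = ±1/2) gives 2 × 3 = 6 states.

6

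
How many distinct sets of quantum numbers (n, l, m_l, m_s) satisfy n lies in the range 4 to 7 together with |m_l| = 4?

Work shell by shell — for each n, count the (l, m_l) pairs that satisfy |m_l| = 4:
n=5 → 2; n=6 → 4; n=7 → 6.
Orbitals: 2 + 4 + 6 = 12. Including both spin states (m_s = ±1/2) gives 2 × 12 = 24 states.

24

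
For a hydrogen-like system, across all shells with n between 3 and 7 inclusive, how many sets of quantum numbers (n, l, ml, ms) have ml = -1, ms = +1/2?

20

Work shell by shell — for each n, count the (l, ml) pairs that satisfy ml = -1:
n=3 → 2; n=4 → 3; n=5 → 4; n=6 → 5; n=7 → 6.
Orbitals: 2 + 3 + 4 + 5 + 6 = 20. With ms fixed to +1/2 there is one state per orbital, so 20 states.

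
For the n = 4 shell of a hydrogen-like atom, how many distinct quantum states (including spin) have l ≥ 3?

The (l, m_l) pairs meeting l ≥ 3 give: l=3 → 7.
Orbitals: 7. Each orbital carries two spin states, so 7 × 2 = 14 states.

14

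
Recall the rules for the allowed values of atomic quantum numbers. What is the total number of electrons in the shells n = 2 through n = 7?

278

Shell n has n² orbitals: 2²=4 + 3²=9 + 4²=16 + 5²=25 + 6²=36 + 7²=49 = 139 orbitals.
Two spin states per orbital: 2 × 139 = 278 electrons.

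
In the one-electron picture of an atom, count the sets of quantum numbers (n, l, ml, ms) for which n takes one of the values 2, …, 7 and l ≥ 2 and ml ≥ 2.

70

Per-shell orbital counts meeting the constraint:
n=3 → 1; n=4 → 3; n=5 → 6; n=6 → 10; n=7 → 15.
Orbitals: 1 + 3 + 6 + 10 + 15 = 35. Including both spin states (ms = ±1/2) gives 2 × 35 = 70 states.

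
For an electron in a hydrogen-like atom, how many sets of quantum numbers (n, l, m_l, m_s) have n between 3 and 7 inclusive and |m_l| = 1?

80

Per-shell orbital counts meeting the constraint:
n=3 → 4; n=4 → 6; n=5 → 8; n=6 → 10; n=7 → 12.
Orbitals: 4 + 6 + 8 + 10 + 12 = 40. Including both spin states (m_s = ±1/2) gives 2 × 40 = 80 states.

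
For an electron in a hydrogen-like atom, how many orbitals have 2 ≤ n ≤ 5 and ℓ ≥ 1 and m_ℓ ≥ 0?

Count contributing orbitals for each principal shell:
n=2 → 2; n=3 → 5; n=4 → 9; n=5 → 14.
Total orbitals: 2 + 5 + 9 + 14 = 30.

30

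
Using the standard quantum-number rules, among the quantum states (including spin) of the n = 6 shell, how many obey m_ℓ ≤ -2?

The n = 6 shell has ℓ = 0 through 5; check each.
Per ℓ-value: ℓ=2 → 1; ℓ=3 → 2; ℓ=4 → 3; ℓ=5 → 4.
Orbitals: 1 + 2 + 3 + 4 = 10. Each orbital carries two spin states, so 10 × 2 = 20 states.

20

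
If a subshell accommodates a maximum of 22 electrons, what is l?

2(2l+1) = 22 ⇒ 2l+1 = 11 ⇒ l = 5.

l = 5 (h)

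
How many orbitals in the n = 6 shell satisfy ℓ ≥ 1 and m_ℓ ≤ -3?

6

Go through ℓ = 0, …, 5 (the values permitted for n = 6).
The (ℓ, m_ℓ) pairs meeting ℓ ≥ 1 and m_ℓ ≤ -3 give: ℓ=3 → 1; ℓ=4 → 2; ℓ=5 → 3.
Total orbitals: 1 + 2 + 3 = 6.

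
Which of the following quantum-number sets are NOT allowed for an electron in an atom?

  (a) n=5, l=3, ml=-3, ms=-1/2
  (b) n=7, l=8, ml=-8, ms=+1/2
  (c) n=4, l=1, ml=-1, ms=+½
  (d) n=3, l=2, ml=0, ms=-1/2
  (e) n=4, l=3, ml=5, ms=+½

(b) and (e)

(b) has l = 8 ≥ n = 7, violating 0 ≤ l ≤ n−1.
(e) has |ml| = 5 > l = 3, violating −l ≤ ml ≤ l.
The remaining sets (a), (c), (d) satisfy all four rules.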